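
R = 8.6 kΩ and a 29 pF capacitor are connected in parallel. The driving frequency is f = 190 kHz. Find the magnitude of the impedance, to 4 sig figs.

ω = 2πf = 1.194e+06 rad/s
X_C = 1/(ωC) = 28880 Ω
Parallel: admittances add. Y = 1/R + jωC
Y = (0.0001163 + j3.462e-05) S
|Y| = 0.0001213 S → |Z| = 1/|Y| = 8242 Ω, ∠Z = −∠Y = -16.58°

8242 Ω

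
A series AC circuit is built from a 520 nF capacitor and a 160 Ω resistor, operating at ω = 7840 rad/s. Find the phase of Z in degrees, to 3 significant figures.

X_C = 1/(ωC) = 245 Ω
Z = 160 − j245 Ω
|Z| = √(160² + 245²) = 293 Ω
∠Z = arctan(-245/160) = -56.9°

-56.9°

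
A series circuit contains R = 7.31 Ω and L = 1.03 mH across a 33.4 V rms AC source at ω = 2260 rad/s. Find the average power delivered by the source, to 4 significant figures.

X_L = ωL = 2.328 Ω
Z = 7.310 + j2.328 Ω
|Z| = √(7.310² + 2.328²) = 7.672 Ω
∠Z = arctan(2.328/7.310) = 17.66°
I = V/|Z| = 4.354 A
P = VI cos φ = 33.4 × 4.354 × cos(17.66°) = 138.6 W

138.6 W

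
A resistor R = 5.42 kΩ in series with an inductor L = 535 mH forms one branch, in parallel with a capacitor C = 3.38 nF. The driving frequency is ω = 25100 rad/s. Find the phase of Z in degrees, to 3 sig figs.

X_L = ωL = 13400 Ω
X_C = 1/(ωC) = 11800 Ω
Branch 1 (R+jX_L): Z₁ = 5420 + j13400 Ω, |Z₁| = 14500 Ω
Branch 2 (−jX_C): Z₂ = −j11800 Ω
Parallel: Z = Z₁Z₂/(Z₁+Z₂), |Z| = 30100 Ω, ∠Z = -38.8°

-38.8°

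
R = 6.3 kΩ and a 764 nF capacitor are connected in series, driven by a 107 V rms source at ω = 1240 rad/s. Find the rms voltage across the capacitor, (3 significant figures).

17.7 V

X_C = 1/(ωC) = 1060 Ω
Z = 6300 − j1060 Ω
|Z| = √(6300² + 1060²) = 6390 Ω
I = V/|Z| = 16.8 mA
V_C = I·|Z_C| = 0.0168 × 1060 = 17.7 V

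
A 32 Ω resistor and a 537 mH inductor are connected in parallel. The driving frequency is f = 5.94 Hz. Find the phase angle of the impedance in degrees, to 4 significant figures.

57.94°

ω = 2πf = 37.32 rad/s
X_L = ωL = 20.04 Ω
Parallel: admittances add. Y = 1/R + 1/(jωL)
Y = (0.03125 − j0.04990) S
|Y| = 0.05887 S → |Z| = 1/|Y| = 16.99 Ω, ∠Z = −∠Y = 57.94°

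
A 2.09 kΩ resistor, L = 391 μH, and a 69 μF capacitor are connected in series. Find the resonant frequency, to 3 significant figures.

ω₀ = 1/√(LC) = 1/√(0.000391 × 6.9e-05) = 6088 rad/s
f₀ = ω₀/(2π) = 969 Hz

969 Hz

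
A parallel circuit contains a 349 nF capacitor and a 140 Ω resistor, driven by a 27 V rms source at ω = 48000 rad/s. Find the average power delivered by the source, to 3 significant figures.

5.21 W

X_C = 1/(ωC) = 59.7 Ω
Parallel: admittances add. Y = 1/R + jωC
Y = (0.00714 + j0.0168) S
|Y| = 0.0182 S → |Z| = 1/|Y| = 54.9 Ω, ∠Z = −∠Y = -66.9°
I = V/|Z| = 492 mA
P = VI cos φ = 27 × 0.492 × cos(-66.9°) = 5.21 W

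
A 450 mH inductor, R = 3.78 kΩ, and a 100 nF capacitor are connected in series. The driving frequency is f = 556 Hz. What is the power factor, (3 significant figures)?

ω = 2πf = 3493 rad/s
X_L = ωL = 1570 Ω
X_C = 1/(ωC) = 2860 Ω
Net reactance X = X_L − X_C = -1290 Ω
Z = 3780 − j1290 Ω
|Z| = √(3780² + 1290²) = 3990 Ω
∠Z = arctan(-1290/3780) = -18.8°
cos φ = cos(-18.8°) = 0.946

0.946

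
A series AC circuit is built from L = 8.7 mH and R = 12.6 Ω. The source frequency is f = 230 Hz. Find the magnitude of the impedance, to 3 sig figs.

ω = 2πf = 1445 rad/s
X_L = ωL = 12.6 Ω
Z = 12.6 + j12.6 Ω
|Z| = √(12.6² + 12.6²) = 17.8 Ω

17.8 Ω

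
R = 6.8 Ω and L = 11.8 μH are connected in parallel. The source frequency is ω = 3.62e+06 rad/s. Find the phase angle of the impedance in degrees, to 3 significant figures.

9.05°

X_L = ωL = 42.7 Ω
Parallel: admittances add. Y = 1/R + 1/(jωL)
Y = (0.147 − j0.0234) S
|Y| = 0.149 S → |Z| = 1/|Y| = 6.72 Ω, ∠Z = −∠Y = 9.05°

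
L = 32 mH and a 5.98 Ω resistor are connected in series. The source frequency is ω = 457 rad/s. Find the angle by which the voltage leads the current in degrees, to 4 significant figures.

X_L = ωL = 14.62 Ω
Z = 5.980 + j14.62 Ω
|Z| = √(5.980² + 14.62²) = 15.80 Ω
∠Z = arctan(14.62/5.980) = 67.76°

67.76°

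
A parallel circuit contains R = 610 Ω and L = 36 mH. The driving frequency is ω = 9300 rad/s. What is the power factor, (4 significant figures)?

0.4811

X_L = ωL = 334.8 Ω
Parallel: admittances add. Y = 1/R + 1/(jωL)
Y = (0.001639 − j0.002987) S
|Y| = 0.003407 S → |Z| = 1/|Y| = 293.5 Ω, ∠Z = −∠Y = 61.24°
cos φ = cos(61.24°) = 0.4811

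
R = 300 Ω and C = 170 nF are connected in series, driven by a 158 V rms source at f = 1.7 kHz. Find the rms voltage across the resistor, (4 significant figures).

ω = 2πf = 10680 rad/s
X_C = 1/(ωC) = 550.7 Ω
Z = 300.0 − j550.7 Ω
|Z| = √(300.0² + 550.7²) = 627.1 Ω
I = V/|Z| = 251.9 mA
V_R = I·|Z_R| = 0.2519 × 300.0 = 75.58 V

75.58 V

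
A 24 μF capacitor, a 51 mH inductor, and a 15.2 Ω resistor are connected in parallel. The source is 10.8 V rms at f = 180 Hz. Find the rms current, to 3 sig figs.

718 mA

ω = 2πf = 1131 rad/s
X_L = ωL = 57.7 Ω
X_C = 1/(ωC) = 36.8 Ω
Parallel: admittances add. Y = 1/R + 1/(jωL) + jωC
Y = (0.0658 + j0.00981) S
|Y| = 0.0665 S → |Z| = 1/|Y| = 15.0 Ω, ∠Z = −∠Y = -8.48°
I = V/|Z| = 10.8/15.0 = 718 mA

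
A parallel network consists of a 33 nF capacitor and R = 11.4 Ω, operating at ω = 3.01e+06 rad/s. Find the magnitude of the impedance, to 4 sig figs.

7.546 Ω

X_C = 1/(ωC) = 10.07 Ω
Parallel: admittances add. Y = 1/R + jωC
Y = (0.08772 + j0.09933) S
|Y| = 0.1325 S → |Z| = 1/|Y| = 7.546 Ω, ∠Z = −∠Y = -48.55°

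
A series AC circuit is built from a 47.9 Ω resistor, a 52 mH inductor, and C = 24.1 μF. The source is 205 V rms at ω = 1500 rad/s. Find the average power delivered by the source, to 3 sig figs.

X_L = ωL = 78.0 Ω
X_C = 1/(ωC) = 27.7 Ω
Net reactance X = X_L − X_C = 50.3 Ω
Z = 47.9 + j50.3 Ω
|Z| = √(47.9² + 50.3²) = 69.5 Ω
∠Z = arctan(50.3/47.9) = 46.4°
I = V/|Z| = 2.95 A
P = VI cos φ = 205 × 2.95 × cos(46.4°) = 417 W

417 W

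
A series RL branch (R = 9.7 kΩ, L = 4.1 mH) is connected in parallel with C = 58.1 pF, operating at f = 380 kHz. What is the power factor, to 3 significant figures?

ω = 2πf = 2.388e+06 rad/s
X_L = ωL = 9790 Ω
X_C = 1/(ωC) = 7210 Ω
Branch 1 (R+jX_L): Z₁ = 9700 + j9790 Ω, |Z₁| = 13800 Ω
Branch 2 (−jX_C): Z₂ = −j7210 Ω
Parallel: Z = Z₁Z₂/(Z₁+Z₂), |Z| = 9900 Ω, ∠Z = -59.6°
cos φ = cos(-59.6°) = 0.506

0.506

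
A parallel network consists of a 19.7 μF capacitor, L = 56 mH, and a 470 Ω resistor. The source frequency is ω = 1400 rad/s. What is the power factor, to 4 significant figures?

X_L = ωL = 78.40 Ω
X_C = 1/(ωC) = 36.26 Ω
Parallel: admittances add. Y = 1/R + 1/(jωL) + jωC
Y = (0.002128 + j0.01482) S
|Y| = 0.01498 S → |Z| = 1/|Y| = 66.77 Ω, ∠Z = −∠Y = -81.83°
cos φ = cos(-81.83°) = 0.1421

0.1421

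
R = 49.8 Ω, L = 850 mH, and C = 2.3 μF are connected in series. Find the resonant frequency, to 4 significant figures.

ω₀ = 1/√(LC) = 1/√(0.85 × 2.3e-06) = 715.2 rad/s
f₀ = ω₀/(2π) = 113.8 Hz

113.8 Hz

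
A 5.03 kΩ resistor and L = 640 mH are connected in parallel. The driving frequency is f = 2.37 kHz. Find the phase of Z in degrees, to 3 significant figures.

ω = 2πf = 14890 rad/s
X_L = ωL = 9530 Ω
Parallel: admittances add. Y = 1/R + 1/(jωL)
Y = (0.000199 − j0.000105) S
|Y| = 0.000225 S → |Z| = 1/|Y| = 4450 Ω, ∠Z = −∠Y = 27.8°

27.8°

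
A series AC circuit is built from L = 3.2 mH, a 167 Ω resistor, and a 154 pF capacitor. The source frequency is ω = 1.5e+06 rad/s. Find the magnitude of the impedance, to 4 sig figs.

X_L = ωL = 4800 Ω
X_C = 1/(ωC) = 4329 Ω
Net reactance X = X_L − X_C = 471.0 Ω
Z = 167.0 + j471.0 Ω
|Z| = √(167.0² + 471.0²) = 499.7 Ω

499.7 Ω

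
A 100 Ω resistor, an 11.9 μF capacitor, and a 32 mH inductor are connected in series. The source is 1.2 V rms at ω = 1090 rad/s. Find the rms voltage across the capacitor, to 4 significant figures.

X_L = ωL = 34.88 Ω
X_C = 1/(ωC) = 77.10 Ω
Net reactance X = X_L − X_C = -42.22 Ω
Z = 100.0 − j42.22 Ω
|Z| = √(100.0² + 42.22²) = 108.5 Ω
I = V/|Z| = 11.06 mA
V_C = I·|Z_C| = 0.01106 × 77.10 = 0.8523 V

0.8523 V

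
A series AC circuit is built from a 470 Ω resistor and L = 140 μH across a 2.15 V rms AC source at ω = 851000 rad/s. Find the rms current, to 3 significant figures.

X_L = ωL = 119 Ω
Z = 470 + j119 Ω
|Z| = √(470² + 119²) = 485 Ω
I = V/|Z| = 2.15/485 = 4.43 mA

4.43 mA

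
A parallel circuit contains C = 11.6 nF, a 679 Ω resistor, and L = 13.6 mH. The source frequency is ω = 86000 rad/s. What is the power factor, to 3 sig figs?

0.995

X_L = ωL = 1170 Ω
X_C = 1/(ωC) = 1000 Ω
Parallel: admittances add. Y = 1/R + 1/(jωL) + jωC
Y = (0.00147 + j0.000143) S
|Y| = 0.00148 S → |Z| = 1/|Y| = 676 Ω, ∠Z = −∠Y = -5.53°
cos φ = cos(-5.53°) = 0.995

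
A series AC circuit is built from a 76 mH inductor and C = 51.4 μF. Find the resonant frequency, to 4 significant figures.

80.53 Hz

ω₀ = 1/√(LC) = 1/√(0.076 × 5.14e-05) = 506.0 rad/s
f₀ = ω₀/(2π) = 80.53 Hz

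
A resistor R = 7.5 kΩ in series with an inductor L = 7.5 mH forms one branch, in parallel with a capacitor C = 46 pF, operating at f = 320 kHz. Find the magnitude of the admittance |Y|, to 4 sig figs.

47.39 μS

ω = 2πf = 2.011e+06 rad/s
X_L = ωL = 15080 Ω
X_C = 1/(ωC) = 10810 Ω
Branch 1 (R+jX_L): Z₁ = 7500 + j15080 Ω, |Z₁| = 16840 Ω
Branch 2 (−jX_C): Z₂ = −j10810 Ω
Parallel: Z = Z₁Z₂/(Z₁+Z₂), |Z| = 21100 Ω, ∠Z = -56.08°
|Y| = 1/|Z| = 47.39 μS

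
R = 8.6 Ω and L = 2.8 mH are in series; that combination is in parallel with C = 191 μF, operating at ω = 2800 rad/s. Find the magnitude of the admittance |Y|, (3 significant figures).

481 mS

X_L = ωL = 7.84 Ω
X_C = 1/(ωC) = 1.87 Ω
Branch 1 (R+jX_L): Z₁ = 8.60 + j7.84 Ω, |Z₁| = 11.6 Ω
Branch 2 (−jX_C): Z₂ = −j1.87 Ω
Parallel: Z = Z₁Z₂/(Z₁+Z₂), |Z| = 2.08 Ω, ∠Z = -82.4°
|Y| = 1/|Z| = 481 mS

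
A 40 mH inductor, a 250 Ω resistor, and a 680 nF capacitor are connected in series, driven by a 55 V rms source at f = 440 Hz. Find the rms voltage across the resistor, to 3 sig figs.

28.1 V

ω = 2πf = 2765 rad/s
X_L = ωL = 111 Ω
X_C = 1/(ωC) = 532 Ω
Net reactance X = X_L − X_C = -421 Ω
Z = 250 − j421 Ω
|Z| = √(250² + 421²) = 490 Ω
I = V/|Z| = 112 mA
V_R = I·|Z_R| = 0.112 × 250 = 28.1 V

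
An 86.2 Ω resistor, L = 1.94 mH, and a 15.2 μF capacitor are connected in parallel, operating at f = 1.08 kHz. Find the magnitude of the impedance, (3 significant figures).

ω = 2πf = 6786 rad/s
X_L = ωL = 13.2 Ω
X_C = 1/(ωC) = 9.70 Ω
Parallel: admittances add. Y = 1/R + 1/(jωL) + jωC
Y = (0.0116 + j0.0272) S
|Y| = 0.0296 S → |Z| = 1/|Y| = 33.8 Ω, ∠Z = −∠Y = -66.9°

33.8 Ω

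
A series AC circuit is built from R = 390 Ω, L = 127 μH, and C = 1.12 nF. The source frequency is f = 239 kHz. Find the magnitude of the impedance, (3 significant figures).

561 Ω

ω = 2πf = 1.502e+06 rad/s
X_L = ωL = 191 Ω
X_C = 1/(ωC) = 595 Ω
Net reactance X = X_L − X_C = -404 Ω
Z = 390 − j404 Ω
|Z| = √(390² + 404²) = 561 Ω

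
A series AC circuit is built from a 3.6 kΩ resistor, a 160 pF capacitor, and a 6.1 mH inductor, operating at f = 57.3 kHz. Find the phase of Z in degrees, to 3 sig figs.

-76.6°

ω = 2πf = 360000 rad/s
X_L = ωL = 2200 Ω
X_C = 1/(ωC) = 17400 Ω
Net reactance X = X_L − X_C = -15200 Ω
Z = 3600 − j15200 Ω
|Z| = √(3600² + 15200²) = 15600 Ω
∠Z = arctan(-15200/3600) = -76.6°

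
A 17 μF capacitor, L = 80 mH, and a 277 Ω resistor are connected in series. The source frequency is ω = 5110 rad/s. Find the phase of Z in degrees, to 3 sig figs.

X_L = ωL = 409 Ω
X_C = 1/(ωC) = 11.5 Ω
Net reactance X = X_L − X_C = 397 Ω
Z = 277 + j397 Ω
|Z| = √(277² + 397²) = 484 Ω
∠Z = arctan(397/277) = 55.1°

55.1°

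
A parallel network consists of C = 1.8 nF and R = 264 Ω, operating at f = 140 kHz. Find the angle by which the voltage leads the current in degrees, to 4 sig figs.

ω = 2πf = 879600 rad/s
X_C = 1/(ωC) = 631.6 Ω
Parallel: admittances add. Y = 1/R + jωC
Y = (0.003788 + j0.001583) S
|Y| = 0.004105 S → |Z| = 1/|Y| = 243.6 Ω, ∠Z = −∠Y = -22.69°

-22.69°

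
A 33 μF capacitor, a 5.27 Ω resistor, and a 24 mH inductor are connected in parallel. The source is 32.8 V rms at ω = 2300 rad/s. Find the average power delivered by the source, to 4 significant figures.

204.1 W

X_L = ωL = 55.20 Ω
X_C = 1/(ωC) = 13.18 Ω
Parallel: admittances add. Y = 1/R + 1/(jωL) + jωC
Y = (0.1898 + j0.05778) S
|Y| = 0.1984 S → |Z| = 1/|Y| = 5.041 Ω, ∠Z = −∠Y = -16.94°
I = V/|Z| = 6.506 A
P = VI cos φ = 32.8 × 6.506 × cos(-16.94°) = 204.1 W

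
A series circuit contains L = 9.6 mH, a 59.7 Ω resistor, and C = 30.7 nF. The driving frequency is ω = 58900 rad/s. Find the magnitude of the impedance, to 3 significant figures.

X_L = ωL = 565 Ω
X_C = 1/(ωC) = 553 Ω
Net reactance X = X_L − X_C = 12.4 Ω
Z = 59.7 + j12.4 Ω
|Z| = √(59.7² + 12.4²) = 61.0 Ω

61.0 Ω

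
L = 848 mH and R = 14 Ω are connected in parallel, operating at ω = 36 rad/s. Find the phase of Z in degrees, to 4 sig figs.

X_L = ωL = 30.53 Ω
Parallel: admittances add. Y = 1/R + 1/(jωL)
Y = (0.07143 − j0.03276) S
|Y| = 0.07858 S → |Z| = 1/|Y| = 12.73 Ω, ∠Z = −∠Y = 24.64°

24.64°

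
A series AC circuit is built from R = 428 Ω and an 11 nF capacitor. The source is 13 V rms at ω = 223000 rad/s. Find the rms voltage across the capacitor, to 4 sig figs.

X_C = 1/(ωC) = 407.7 Ω
Z = 428.0 − j407.7 Ω
|Z| = √(428.0² + 407.7²) = 591.1 Ω
I = V/|Z| = 21.99 mA
V_C = I·|Z_C| = 0.02199 × 407.7 = 8.966 V

8.966 V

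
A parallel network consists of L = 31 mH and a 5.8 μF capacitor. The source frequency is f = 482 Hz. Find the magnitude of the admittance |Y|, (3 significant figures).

ω = 2πf = 3028 rad/s
X_L = ωL = 93.9 Ω
X_C = 1/(ωC) = 56.9 Ω
Parallel: admittances add. Y = 1/(jωL) + jωC
Y = (0 + j0.00691) S
|Y| = 0.00691 S → |Z| = 1/|Y| = 145 Ω, ∠Z = −∠Y = -90.0°

6.91 mS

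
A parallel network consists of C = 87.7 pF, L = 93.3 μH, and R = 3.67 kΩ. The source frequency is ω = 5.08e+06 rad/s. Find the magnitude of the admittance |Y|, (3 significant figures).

1.69 mS

X_L = ωL = 474 Ω
X_C = 1/(ωC) = 2240 Ω
Parallel: admittances add. Y = 1/R + 1/(jωL) + jωC
Y = (0.000272 − j0.00166) S
|Y| = 0.00169 S → |Z| = 1/|Y| = 593 Ω, ∠Z = −∠Y = 80.7°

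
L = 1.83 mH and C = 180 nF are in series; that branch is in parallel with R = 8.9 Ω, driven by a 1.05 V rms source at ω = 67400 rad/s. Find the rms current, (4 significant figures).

X_L = ωL = 123.3 Ω
X_C = 1/(ωC) = 82.43 Ω
Branch 1: Z₁ = R = 8.900 Ω
Branch 2 (series LC): Z₂ = j(X_L − X_C) = j40.92 Ω
Parallel: Z = Z₁Z₂/(Z₁+Z₂), |Z| = 8.697 Ω, ∠Z = 12.27°
I = V/|Z| = 1.05/8.697 = 120.7 mA

120.7 mA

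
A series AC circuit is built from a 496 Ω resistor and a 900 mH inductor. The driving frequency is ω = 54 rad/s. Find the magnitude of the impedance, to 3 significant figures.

498 Ω

X_L = ωL = 48.6 Ω
Z = 496 + j48.6 Ω
|Z| = √(496² + 48.6²) = 498 Ω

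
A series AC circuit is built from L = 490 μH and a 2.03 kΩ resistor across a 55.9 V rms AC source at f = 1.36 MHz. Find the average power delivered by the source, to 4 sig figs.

ω = 2πf = 8.545e+06 rad/s
X_L = ωL = 4187 Ω
Z = 2030 + j4187 Ω
|Z| = √(2030² + 4187²) = 4653 Ω
∠Z = arctan(4187/2030) = 64.13°
I = V/|Z| = 12.01 mA
P = VI cos φ = 55.9 × 0.01201 × cos(64.13°) = 293.0 mW

293.0 mW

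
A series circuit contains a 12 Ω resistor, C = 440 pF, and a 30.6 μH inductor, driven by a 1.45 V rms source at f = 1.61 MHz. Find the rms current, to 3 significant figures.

16.9 mA

ω = 2πf = 1.012e+07 rad/s
X_L = ωL = 310 Ω
X_C = 1/(ωC) = 225 Ω
Net reactance X = X_L − X_C = 84.9 Ω
Z = 12.0 + j84.9 Ω
|Z| = √(12.0² + 84.9²) = 85.7 Ω
I = V/|Z| = 1.45/85.7 = 16.9 mA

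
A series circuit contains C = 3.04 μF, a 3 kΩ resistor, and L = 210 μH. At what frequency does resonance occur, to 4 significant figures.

ω₀ = 1/√(LC) = 1/√(0.00021 × 3.04e-06) = 39580 rad/s
f₀ = ω₀/(2π) = 6.299 kHz

6.299 kHz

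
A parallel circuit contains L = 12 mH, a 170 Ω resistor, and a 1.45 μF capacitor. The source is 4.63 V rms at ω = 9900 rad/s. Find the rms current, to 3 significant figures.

X_L = ωL = 119 Ω
X_C = 1/(ωC) = 69.7 Ω
Parallel: admittances add. Y = 1/R + 1/(jωL) + jωC
Y = (0.00588 + j0.00594) S
|Y| = 0.00836 S → |Z| = 1/|Y| = 120 Ω, ∠Z = −∠Y = -45.3°
I = V/|Z| = 4.63/120 = 38.7 mA

38.7 mA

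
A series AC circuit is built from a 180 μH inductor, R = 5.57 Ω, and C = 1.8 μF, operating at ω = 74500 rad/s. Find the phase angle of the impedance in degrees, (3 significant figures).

X_L = ωL = 13.4 Ω
X_C = 1/(ωC) = 7.46 Ω
Net reactance X = X_L − X_C = 5.95 Ω
Z = 5.57 + j5.95 Ω
|Z| = √(5.57² + 5.95²) = 8.15 Ω
∠Z = arctan(5.95/5.57) = 46.9°

46.9°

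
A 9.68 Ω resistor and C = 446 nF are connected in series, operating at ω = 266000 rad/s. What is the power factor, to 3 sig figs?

X_C = 1/(ωC) = 8.43 Ω
Z = 9.68 − j8.43 Ω
|Z| = √(9.68² + 8.43²) = 12.8 Ω
∠Z = arctan(-8.43/9.68) = -41.0°
cos φ = cos(-41.0°) = 0.754

0.754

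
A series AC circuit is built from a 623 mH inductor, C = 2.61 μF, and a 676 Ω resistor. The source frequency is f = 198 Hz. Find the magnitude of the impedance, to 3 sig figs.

822 Ω

ω = 2πf = 1244 rad/s
X_L = ωL = 775 Ω
X_C = 1/(ωC) = 308 Ω
Net reactance X = X_L − X_C = 467 Ω
Z = 676 + j467 Ω
|Z| = √(676² + 467²) = 822 Ω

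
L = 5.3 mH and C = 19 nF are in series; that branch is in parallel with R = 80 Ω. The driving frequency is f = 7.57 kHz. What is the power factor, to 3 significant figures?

0.996

ω = 2πf = 47560 rad/s
X_L = ωL = 252 Ω
X_C = 1/(ωC) = 1110 Ω
Branch 1: Z₁ = R = 80.0 Ω
Branch 2 (series LC): Z₂ = j(X_L − X_C) = −j854 Ω
Parallel: Z = Z₁Z₂/(Z₁+Z₂), |Z| = 79.7 Ω, ∠Z = -5.35°
cos φ = cos(-5.35°) = 0.996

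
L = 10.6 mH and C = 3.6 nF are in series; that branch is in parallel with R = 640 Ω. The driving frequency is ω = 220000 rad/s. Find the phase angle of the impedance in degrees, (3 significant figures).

30.9°

X_L = ωL = 2330 Ω
X_C = 1/(ωC) = 1260 Ω
Branch 1: Z₁ = R = 640 Ω
Branch 2 (series LC): Z₂ = j(X_L − X_C) = j1070 Ω
Parallel: Z = Z₁Z₂/(Z₁+Z₂), |Z| = 549 Ω, ∠Z = 30.9°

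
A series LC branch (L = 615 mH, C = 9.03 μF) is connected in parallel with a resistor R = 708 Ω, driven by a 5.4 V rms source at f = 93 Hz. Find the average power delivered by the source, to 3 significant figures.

ω = 2πf = 584.3 rad/s
X_L = ωL = 359 Ω
X_C = 1/(ωC) = 190 Ω
Branch 1: Z₁ = R = 708 Ω
Branch 2 (series LC): Z₂ = j(X_L − X_C) = j170 Ω
Parallel: Z = Z₁Z₂/(Z₁+Z₂), |Z| = 165 Ω, ∠Z = 76.5°
I = V/|Z| = 32.7 mA
P = VI cos φ = 5.4 × 0.0327 × cos(76.5°) = 41.2 mW

41.2 mW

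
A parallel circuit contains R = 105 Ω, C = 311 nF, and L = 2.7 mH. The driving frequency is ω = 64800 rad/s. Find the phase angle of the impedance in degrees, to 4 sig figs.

X_L = ωL = 175.0 Ω
X_C = 1/(ωC) = 49.62 Ω
Parallel: admittances add. Y = 1/R + 1/(jωL) + jωC
Y = (0.009524 + j0.01444) S
|Y| = 0.01730 S → |Z| = 1/|Y| = 57.82 Ω, ∠Z = −∠Y = -56.59°

-56.59°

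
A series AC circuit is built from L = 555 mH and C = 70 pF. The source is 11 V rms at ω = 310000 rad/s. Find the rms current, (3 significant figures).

87.3 μA

X_L = ωL = 172000 Ω
X_C = 1/(ωC) = 46100 Ω
Net reactance X = X_L − X_C = 126000 Ω
Z = j126000 Ω
|Z| = √(0² + 126000²) = 126000 Ω
I = V/|Z| = 11/126000 = 87.3 μA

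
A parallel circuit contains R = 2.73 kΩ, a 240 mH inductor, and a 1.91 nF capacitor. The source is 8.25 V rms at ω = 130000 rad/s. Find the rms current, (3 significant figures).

3.51 mA

X_L = ωL = 31200 Ω
X_C = 1/(ωC) = 4030 Ω
Parallel: admittances add. Y = 1/R + 1/(jωL) + jωC
Y = (0.000366 + j0.000216) S
|Y| = 0.000425 S → |Z| = 1/|Y| = 2350 Ω, ∠Z = −∠Y = -30.6°
I = V/|Z| = 8.25/2350 = 3.51 mA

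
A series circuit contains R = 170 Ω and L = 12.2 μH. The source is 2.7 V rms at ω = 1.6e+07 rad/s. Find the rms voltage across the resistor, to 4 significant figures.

X_L = ωL = 195.2 Ω
Z = 170.0 + j195.2 Ω
|Z| = √(170.0² + 195.2²) = 258.8 Ω
I = V/|Z| = 10.43 mA
V_R = I·|Z_R| = 0.01043 × 170.0 = 1.773 V

1.773 V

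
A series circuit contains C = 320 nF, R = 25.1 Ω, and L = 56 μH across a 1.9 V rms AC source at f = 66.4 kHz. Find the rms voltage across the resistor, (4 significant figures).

ω = 2πf = 417200 rad/s
X_L = ωL = 23.36 Ω
X_C = 1/(ωC) = 7.490 Ω
Net reactance X = X_L − X_C = 15.87 Ω
Z = 25.10 + j15.87 Ω
|Z| = √(25.10² + 15.87²) = 29.70 Ω
I = V/|Z| = 63.98 mA
V_R = I·|Z_R| = 0.06398 × 25.10 = 1.606 V

1.606 V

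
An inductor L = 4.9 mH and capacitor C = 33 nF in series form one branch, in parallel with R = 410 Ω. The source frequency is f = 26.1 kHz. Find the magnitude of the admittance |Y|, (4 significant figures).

2.926 mS

ω = 2πf = 164000 rad/s
X_L = ωL = 803.6 Ω
X_C = 1/(ωC) = 184.8 Ω
Branch 1: Z₁ = R = 410.0 Ω
Branch 2 (series LC): Z₂ = j(X_L − X_C) = j618.8 Ω
Parallel: Z = Z₁Z₂/(Z₁+Z₂), |Z| = 341.8 Ω, ∠Z = 33.53°
|Y| = 1/|Z| = 2.926 mS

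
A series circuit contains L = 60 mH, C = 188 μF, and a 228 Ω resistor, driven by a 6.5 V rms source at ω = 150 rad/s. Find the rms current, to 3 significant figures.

28.3 mA

X_L = ωL = 9.00 Ω
X_C = 1/(ωC) = 35.5 Ω
Net reactance X = X_L − X_C = -26.5 Ω
Z = 228 − j26.5 Ω
|Z| = √(228² + 26.5²) = 230 Ω
I = V/|Z| = 6.5/230 = 28.3 mA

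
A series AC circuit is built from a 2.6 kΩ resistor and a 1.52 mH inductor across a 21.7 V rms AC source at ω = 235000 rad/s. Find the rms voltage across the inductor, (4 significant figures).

X_L = ωL = 357.2 Ω
Z = 2600 + j357.2 Ω
|Z| = √(2600² + 357.2²) = 2624 Ω
I = V/|Z| = 8.268 mA
V_L = I·|Z_L| = 0.008268 × 357.2 = 2.954 V

2.954 V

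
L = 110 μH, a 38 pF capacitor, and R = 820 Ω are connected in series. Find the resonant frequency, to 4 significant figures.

ω₀ = 1/√(LC) = 1/√(0.00011 × 3.8e-11) = 1.547e+07 rad/s
f₀ = ω₀/(2π) = 2.462 MHz

2.462 MHz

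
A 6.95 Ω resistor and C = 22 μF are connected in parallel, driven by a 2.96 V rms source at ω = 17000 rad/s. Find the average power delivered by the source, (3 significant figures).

1.26 W

X_C = 1/(ωC) = 2.67 Ω
Parallel: admittances add. Y = 1/R + jωC
Y = (0.144 + j0.374) S
|Y| = 0.401 S → |Z| = 1/|Y| = 2.50 Ω, ∠Z = −∠Y = -69.0°
I = V/|Z| = 1.19 A
P = VI cos φ = 2.96 × 1.19 × cos(-69.0°) = 1.26 W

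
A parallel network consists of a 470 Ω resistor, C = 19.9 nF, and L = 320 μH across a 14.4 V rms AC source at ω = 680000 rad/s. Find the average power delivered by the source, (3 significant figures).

X_L = ωL = 218 Ω
X_C = 1/(ωC) = 73.9 Ω
Parallel: admittances add. Y = 1/R + 1/(jωL) + jωC
Y = (0.00213 + j0.00894) S
|Y| = 0.00919 S → |Z| = 1/|Y| = 109 Ω, ∠Z = −∠Y = -76.6°
I = V/|Z| = 132 mA
P = VI cos φ = 14.4 × 0.132 × cos(-76.6°) = 441 mW

441 mW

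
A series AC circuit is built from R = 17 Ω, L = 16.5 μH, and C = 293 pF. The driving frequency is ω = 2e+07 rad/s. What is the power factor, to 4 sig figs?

X_L = ωL = 330.0 Ω
X_C = 1/(ωC) = 170.6 Ω
Net reactance X = X_L − X_C = 159.4 Ω
Z = 17.00 + j159.4 Ω
|Z| = √(17.00² + 159.4²) = 160.3 Ω
∠Z = arctan(159.4/17.00) = 83.91°
cos φ = cos(83.91°) = 0.1061

0.1061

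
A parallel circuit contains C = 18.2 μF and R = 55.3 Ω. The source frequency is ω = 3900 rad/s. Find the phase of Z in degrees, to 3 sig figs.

X_C = 1/(ωC) = 14.1 Ω
Parallel: admittances add. Y = 1/R + jωC
Y = (0.0181 + j0.0710) S
|Y| = 0.0732 S → |Z| = 1/|Y| = 13.7 Ω, ∠Z = −∠Y = -75.7°

-75.7°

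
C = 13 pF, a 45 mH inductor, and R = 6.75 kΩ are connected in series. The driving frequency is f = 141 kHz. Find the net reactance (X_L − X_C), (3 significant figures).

ω = 2πf = 885900 rad/s
X_L = ωL = 39900 Ω
X_C = 1/(ωC) = 86800 Ω
X = 39900 − 86800 = -47000 Ω

-47000 Ω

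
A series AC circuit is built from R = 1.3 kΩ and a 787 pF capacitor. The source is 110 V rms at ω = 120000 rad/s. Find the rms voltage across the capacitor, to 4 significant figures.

X_C = 1/(ωC) = 10590 Ω
Z = 1300 − j10590 Ω
|Z| = √(1300² + 10590²) = 10670 Ω
I = V/|Z| = 10.31 mA
V_C = I·|Z_C| = 0.01031 × 10590 = 109.2 V

109.2 V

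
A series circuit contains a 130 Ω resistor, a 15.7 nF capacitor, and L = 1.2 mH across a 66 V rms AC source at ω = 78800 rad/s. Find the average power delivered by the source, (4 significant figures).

1.076 W

X_L = ωL = 94.56 Ω
X_C = 1/(ωC) = 808.3 Ω
Net reactance X = X_L − X_C = -713.7 Ω
Z = 130.0 − j713.7 Ω
|Z| = √(130.0² + 713.7²) = 725.5 Ω
∠Z = arctan(-713.7/130.0) = -79.68°
I = V/|Z| = 90.97 mA
P = VI cos φ = 66 × 0.09097 × cos(-79.68°) = 1.076 W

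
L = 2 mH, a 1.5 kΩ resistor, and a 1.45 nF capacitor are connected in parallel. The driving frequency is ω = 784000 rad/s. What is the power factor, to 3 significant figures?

X_L = ωL = 1570 Ω
X_C = 1/(ωC) = 880 Ω
Parallel: admittances add. Y = 1/R + 1/(jωL) + jωC
Y = (0.000667 + j0.000499) S
|Y| = 0.000833 S → |Z| = 1/|Y| = 1200 Ω, ∠Z = −∠Y = -36.8°
cos φ = cos(-36.8°) = 0.801

0.801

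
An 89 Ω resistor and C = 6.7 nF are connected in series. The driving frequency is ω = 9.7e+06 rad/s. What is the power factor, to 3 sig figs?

0.985

X_C = 1/(ωC) = 15.4 Ω
Z = 89.0 − j15.4 Ω
|Z| = √(89.0² + 15.4²) = 90.3 Ω
∠Z = arctan(-15.4/89.0) = -9.81°
cos φ = cos(-9.81°) = 0.985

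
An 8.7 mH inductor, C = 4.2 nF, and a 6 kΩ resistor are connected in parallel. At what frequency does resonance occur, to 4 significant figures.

26.33 kHz

ω₀ = 1/√(LC) = 1/√(0.0087 × 4.2e-09) = 165400 rad/s
f₀ = ω₀/(2π) = 26.33 kHz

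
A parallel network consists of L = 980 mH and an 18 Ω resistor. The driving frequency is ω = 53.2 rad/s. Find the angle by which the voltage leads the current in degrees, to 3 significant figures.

19.0°

X_L = ωL = 52.1 Ω
Parallel: admittances add. Y = 1/R + 1/(jωL)
Y = (0.0556 − j0.0192) S
|Y| = 0.0588 S → |Z| = 1/|Y| = 17.0 Ω, ∠Z = −∠Y = 19.0°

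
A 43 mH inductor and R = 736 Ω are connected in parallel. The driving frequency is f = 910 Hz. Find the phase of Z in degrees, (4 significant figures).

ω = 2πf = 5718 rad/s
X_L = ωL = 245.9 Ω
Parallel: admittances add. Y = 1/R + 1/(jωL)
Y = (0.001359 − j0.004067) S
|Y| = 0.004288 S → |Z| = 1/|Y| = 233.2 Ω, ∠Z = −∠Y = 71.53°

71.53°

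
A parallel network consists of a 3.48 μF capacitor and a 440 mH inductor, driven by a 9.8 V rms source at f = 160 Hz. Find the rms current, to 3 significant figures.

12.1 mA

ω = 2πf = 1005 rad/s
X_L = ωL = 442 Ω
X_C = 1/(ωC) = 286 Ω
Parallel: admittances add. Y = 1/(jωL) + jωC
Y = (0 + j0.00124) S
|Y| = 0.00124 S → |Z| = 1/|Y| = 808 Ω, ∠Z = −∠Y = -90.0°
I = V/|Z| = 9.8/808 = 12.1 mA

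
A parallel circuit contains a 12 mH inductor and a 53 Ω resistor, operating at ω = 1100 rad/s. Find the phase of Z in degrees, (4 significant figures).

X_L = ωL = 13.20 Ω
Parallel: admittances add. Y = 1/R + 1/(jωL)
Y = (0.01887 − j0.07576) S
|Y| = 0.07807 S → |Z| = 1/|Y| = 12.81 Ω, ∠Z = −∠Y = 76.01°

76.01°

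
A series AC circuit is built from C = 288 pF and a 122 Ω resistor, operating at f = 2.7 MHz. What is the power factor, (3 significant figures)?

0.512

ω = 2πf = 1.696e+07 rad/s
X_C = 1/(ωC) = 205 Ω
Z = 122 − j205 Ω
|Z| = √(122² + 205²) = 238 Ω
∠Z = arctan(-205/122) = -59.2°
cos φ = cos(-59.2°) = 0.512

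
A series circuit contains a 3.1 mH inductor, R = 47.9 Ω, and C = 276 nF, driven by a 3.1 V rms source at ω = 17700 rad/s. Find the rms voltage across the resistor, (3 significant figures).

0.944 V

X_L = ωL = 54.9 Ω
X_C = 1/(ωC) = 205 Ω
Net reactance X = X_L − X_C = -150 Ω
Z = 47.9 − j150 Ω
|Z| = √(47.9² + 150²) = 157 Ω
I = V/|Z| = 19.7 mA
V_R = I·|Z_R| = 0.0197 × 47.9 = 0.944 V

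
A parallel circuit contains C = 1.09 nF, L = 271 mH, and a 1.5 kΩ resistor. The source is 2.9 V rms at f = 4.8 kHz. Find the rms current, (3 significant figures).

1.95 mA

ω = 2πf = 30160 rad/s
X_L = ωL = 8170 Ω
X_C = 1/(ωC) = 30400 Ω
Parallel: admittances add. Y = 1/R + 1/(jωL) + jωC
Y = (0.000667 − j8.95e-05) S
|Y| = 0.000673 S → |Z| = 1/|Y| = 1490 Ω, ∠Z = −∠Y = 7.64°
I = V/|Z| = 2.9/1490 = 1.95 mA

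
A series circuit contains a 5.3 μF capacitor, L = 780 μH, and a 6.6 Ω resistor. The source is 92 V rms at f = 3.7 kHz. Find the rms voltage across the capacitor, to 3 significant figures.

62.2 V

ω = 2πf = 23250 rad/s
X_L = ωL = 18.1 Ω
X_C = 1/(ωC) = 8.12 Ω
Net reactance X = X_L − X_C = 10.0 Ω
Z = 6.60 + j10.0 Ω
|Z| = √(6.60² + 10.0²) = 12.0 Ω
I = V/|Z| = 7.67 A
V_C = I·|Z_C| = 7.67 × 8.12 = 62.2 V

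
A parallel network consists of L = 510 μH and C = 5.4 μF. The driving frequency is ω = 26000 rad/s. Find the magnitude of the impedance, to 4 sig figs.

15.39 Ω

X_L = ωL = 13.26 Ω
X_C = 1/(ωC) = 7.123 Ω
Parallel: admittances add. Y = 1/(jωL) + jωC
Y = (0 + j0.06499) S
|Y| = 0.06499 S → |Z| = 1/|Y| = 15.39 Ω, ∠Z = −∠Y = -90.00°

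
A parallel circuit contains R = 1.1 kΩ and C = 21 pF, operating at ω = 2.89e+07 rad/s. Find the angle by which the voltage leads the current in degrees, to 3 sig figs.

X_C = 1/(ωC) = 1650 Ω
Parallel: admittances add. Y = 1/R + jωC
Y = (0.000909 + j0.000607) S
|Y| = 0.00109 S → |Z| = 1/|Y| = 915 Ω, ∠Z = −∠Y = -33.7°

-33.7°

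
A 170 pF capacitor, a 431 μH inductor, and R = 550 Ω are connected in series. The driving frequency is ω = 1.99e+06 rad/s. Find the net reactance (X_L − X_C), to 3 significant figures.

X_L = ωL = 858 Ω
X_C = 1/(ωC) = 2960 Ω
X = 858 − 2960 = -2100 Ω

-2100 Ω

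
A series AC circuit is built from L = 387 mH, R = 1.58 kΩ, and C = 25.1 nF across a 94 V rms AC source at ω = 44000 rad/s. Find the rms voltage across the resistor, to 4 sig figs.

9.168 V

X_L = ωL = 17030 Ω
X_C = 1/(ωC) = 905.5 Ω
Net reactance X = X_L − X_C = 16120 Ω
Z = 1580 + j16120 Ω
|Z| = √(1580² + 16120²) = 16200 Ω
I = V/|Z| = 5.803 mA
V_R = I·|Z_R| = 0.005803 × 1580 = 9.168 V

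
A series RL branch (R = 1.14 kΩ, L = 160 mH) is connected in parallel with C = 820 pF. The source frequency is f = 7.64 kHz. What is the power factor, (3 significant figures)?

0.210

ω = 2πf = 48000 rad/s
X_L = ωL = 7680 Ω
X_C = 1/(ωC) = 25400 Ω
Branch 1 (R+jX_L): Z₁ = 1140 + j7680 Ω, |Z₁| = 7760 Ω
Branch 2 (−jX_C): Z₂ = −j25400 Ω
Parallel: Z = Z₁Z₂/(Z₁+Z₂), |Z| = 11100 Ω, ∠Z = 77.9°
cos φ = cos(77.9°) = 0.210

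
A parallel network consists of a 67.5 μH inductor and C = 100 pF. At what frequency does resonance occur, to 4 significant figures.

1.937 MHz

ω₀ = 1/√(LC) = 1/√(6.75e-05 × 1e-10) = 1.217e+07 rad/s
f₀ = ω₀/(2π) = 1.937 MHz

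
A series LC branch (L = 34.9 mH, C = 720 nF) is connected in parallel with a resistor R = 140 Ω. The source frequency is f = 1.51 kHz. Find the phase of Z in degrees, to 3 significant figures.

ω = 2πf = 9488 rad/s
X_L = ωL = 331 Ω
X_C = 1/(ωC) = 146 Ω
Branch 1: Z₁ = R = 140 Ω
Branch 2 (series LC): Z₂ = j(X_L − X_C) = j185 Ω
Parallel: Z = Z₁Z₂/(Z₁+Z₂), |Z| = 112 Ω, ∠Z = 37.2°

37.2°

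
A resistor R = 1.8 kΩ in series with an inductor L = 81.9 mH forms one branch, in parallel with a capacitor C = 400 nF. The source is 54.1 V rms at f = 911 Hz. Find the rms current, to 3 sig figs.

120 mA

ω = 2πf = 5724 rad/s
X_L = ωL = 469 Ω
X_C = 1/(ωC) = 437 Ω
Branch 1 (R+jX_L): Z₁ = 1800 + j469 Ω, |Z₁| = 1860 Ω
Branch 2 (−jX_C): Z₂ = −j437 Ω
Parallel: Z = Z₁Z₂/(Z₁+Z₂), |Z| = 451 Ω, ∠Z = -76.4°
I = V/|Z| = 54.1/451 = 120 mA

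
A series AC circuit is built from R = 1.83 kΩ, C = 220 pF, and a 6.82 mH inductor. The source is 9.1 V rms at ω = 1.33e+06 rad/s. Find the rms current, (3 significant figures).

X_L = ωL = 9070 Ω
X_C = 1/(ωC) = 3420 Ω
Net reactance X = X_L − X_C = 5650 Ω
Z = 1830 + j5650 Ω
|Z| = √(1830² + 5650²) = 5940 Ω
I = V/|Z| = 9.1/5940 = 1.53 mA

1.53 mA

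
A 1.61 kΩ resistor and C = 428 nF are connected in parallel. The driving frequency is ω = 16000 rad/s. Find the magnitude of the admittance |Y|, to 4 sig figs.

6.876 mS

X_C = 1/(ωC) = 146.0 Ω
Parallel: admittances add. Y = 1/R + jωC
Y = (0.0006211 + j0.006848) S
|Y| = 0.006876 S → |Z| = 1/|Y| = 145.4 Ω, ∠Z = −∠Y = -84.82°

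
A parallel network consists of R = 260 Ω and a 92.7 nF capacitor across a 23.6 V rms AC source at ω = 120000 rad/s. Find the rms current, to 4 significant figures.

X_C = 1/(ωC) = 89.90 Ω
Parallel: admittances add. Y = 1/R + jωC
Y = (0.003846 + j0.01112) S
|Y| = 0.01177 S → |Z| = 1/|Y| = 84.96 Ω, ∠Z = −∠Y = -70.93°
I = V/|Z| = 23.6/84.96 = 277.8 mA

277.8 mA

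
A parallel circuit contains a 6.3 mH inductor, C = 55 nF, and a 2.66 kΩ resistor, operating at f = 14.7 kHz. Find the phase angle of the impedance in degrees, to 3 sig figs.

-83.6°

ω = 2πf = 92360 rad/s
X_L = ωL = 582 Ω
X_C = 1/(ωC) = 197 Ω
Parallel: admittances add. Y = 1/R + 1/(jωL) + jωC
Y = (0.000376 + j0.00336) S
|Y| = 0.00338 S → |Z| = 1/|Y| = 296 Ω, ∠Z = −∠Y = -83.6°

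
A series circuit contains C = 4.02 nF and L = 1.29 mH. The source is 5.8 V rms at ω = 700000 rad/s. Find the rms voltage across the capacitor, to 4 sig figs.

3.764 V

X_L = ωL = 903.0 Ω
X_C = 1/(ωC) = 355.4 Ω
Net reactance X = X_L − X_C = 547.6 Ω
Z = j547.6 Ω
|Z| = √(0² + 547.6²) = 547.6 Ω
I = V/|Z| = 10.59 mA
V_C = I·|Z_C| = 0.01059 × 355.4 = 3.764 V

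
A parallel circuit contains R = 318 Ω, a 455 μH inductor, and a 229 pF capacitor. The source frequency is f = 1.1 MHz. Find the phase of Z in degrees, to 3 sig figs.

ω = 2πf = 6.912e+06 rad/s
X_L = ωL = 3140 Ω
X_C = 1/(ωC) = 632 Ω
Parallel: admittances add. Y = 1/R + 1/(jωL) + jωC
Y = (0.00314 + j0.00126) S
|Y| = 0.00339 S → |Z| = 1/|Y| = 295 Ω, ∠Z = −∠Y = -21.9°

-21.9°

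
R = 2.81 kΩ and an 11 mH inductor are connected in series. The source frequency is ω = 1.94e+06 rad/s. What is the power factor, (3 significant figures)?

0.131

X_L = ωL = 21300 Ω
Z = 2810 + j21300 Ω
|Z| = √(2810² + 21300²) = 21500 Ω
∠Z = arctan(21300/2810) = 82.5°
cos φ = cos(82.5°) = 0.131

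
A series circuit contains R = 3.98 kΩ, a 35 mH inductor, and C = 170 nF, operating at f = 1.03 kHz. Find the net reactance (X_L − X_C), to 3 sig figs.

-682 Ω

ω = 2πf = 6472 rad/s
X_L = ωL = 227 Ω
X_C = 1/(ωC) = 909 Ω
X = 227 − 909 = -682 Ω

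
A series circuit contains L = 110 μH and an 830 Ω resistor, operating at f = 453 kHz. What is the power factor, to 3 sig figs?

ω = 2πf = 2.846e+06 rad/s
X_L = ωL = 313 Ω
Z = 830 + j313 Ω
|Z| = √(830² + 313²) = 887 Ω
∠Z = arctan(313/830) = 20.7°
cos φ = cos(20.7°) = 0.936

0.936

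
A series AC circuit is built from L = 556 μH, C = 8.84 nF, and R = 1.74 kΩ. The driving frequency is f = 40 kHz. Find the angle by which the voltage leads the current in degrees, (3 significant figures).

-10.1°

ω = 2πf = 251300 rad/s
X_L = ωL = 140 Ω
X_C = 1/(ωC) = 450 Ω
Net reactance X = X_L − X_C = -310 Ω
Z = 1740 − j310 Ω
|Z| = √(1740² + 310²) = 1770 Ω
∠Z = arctan(-310/1740) = -10.1°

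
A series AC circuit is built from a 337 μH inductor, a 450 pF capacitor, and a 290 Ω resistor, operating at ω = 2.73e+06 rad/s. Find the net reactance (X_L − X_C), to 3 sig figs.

X_L = ωL = 920 Ω
X_C = 1/(ωC) = 814 Ω
X = 920 − 814 = 106 Ω

106 Ω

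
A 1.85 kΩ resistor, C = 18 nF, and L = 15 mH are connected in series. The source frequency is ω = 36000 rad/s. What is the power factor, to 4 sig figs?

X_L = ωL = 540.0 Ω
X_C = 1/(ωC) = 1543 Ω
Net reactance X = X_L − X_C = -1003 Ω
Z = 1850 − j1003 Ω
|Z| = √(1850² + 1003²) = 2105 Ω
∠Z = arctan(-1003/1850) = -28.47°
cos φ = cos(-28.47°) = 0.8791

0.8791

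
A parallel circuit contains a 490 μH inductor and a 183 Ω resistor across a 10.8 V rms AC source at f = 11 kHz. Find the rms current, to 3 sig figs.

ω = 2πf = 69120 rad/s
X_L = ωL = 33.9 Ω
Parallel: admittances add. Y = 1/R + 1/(jωL)
Y = (0.00546 − j0.0295) S
|Y| = 0.0300 S → |Z| = 1/|Y| = 33.3 Ω, ∠Z = −∠Y = 79.5°
I = V/|Z| = 10.8/33.3 = 324 mA

324 mA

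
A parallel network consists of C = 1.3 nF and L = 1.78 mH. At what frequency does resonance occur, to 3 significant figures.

ω₀ = 1/√(LC) = 1/√(0.00178 × 1.3e-09) = 657400 rad/s
f₀ = ω₀/(2π) = 105 kHz

105 kHz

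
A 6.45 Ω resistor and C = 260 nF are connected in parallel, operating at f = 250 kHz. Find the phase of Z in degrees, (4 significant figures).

ω = 2πf = 1.571e+06 rad/s
X_C = 1/(ωC) = 2.449 Ω
Parallel: admittances add. Y = 1/R + jωC
Y = (0.1550 + j0.4084) S
|Y| = 0.4368 S → |Z| = 1/|Y| = 2.289 Ω, ∠Z = −∠Y = -69.21°

-69.21°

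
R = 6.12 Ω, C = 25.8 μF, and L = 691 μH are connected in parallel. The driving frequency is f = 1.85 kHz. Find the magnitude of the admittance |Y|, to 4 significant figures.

239.7 mS

ω = 2πf = 11620 rad/s
X_L = ωL = 8.032 Ω
X_C = 1/(ωC) = 3.334 Ω
Parallel: admittances add. Y = 1/R + 1/(jωL) + jωC
Y = (0.1634 + j0.1754) S
|Y| = 0.2397 S → |Z| = 1/|Y| = 4.172 Ω, ∠Z = −∠Y = -47.03°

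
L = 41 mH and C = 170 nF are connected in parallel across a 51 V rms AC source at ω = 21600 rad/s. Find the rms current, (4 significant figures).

X_L = ωL = 885.6 Ω
X_C = 1/(ωC) = 272.3 Ω
Parallel: admittances add. Y = 1/(jωL) + jωC
Y = (0 + j0.002543) S
|Y| = 0.002543 S → |Z| = 1/|Y| = 393.3 Ω, ∠Z = −∠Y = -90.00°
I = V/|Z| = 51/393.3 = 129.7 mA

129.7 mA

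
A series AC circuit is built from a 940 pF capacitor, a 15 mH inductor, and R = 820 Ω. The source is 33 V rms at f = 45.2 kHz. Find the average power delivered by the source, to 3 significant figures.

ω = 2πf = 284000 rad/s
X_L = ωL = 4260 Ω
X_C = 1/(ωC) = 3750 Ω
Net reactance X = X_L − X_C = 514 Ω
Z = 820 + j514 Ω
|Z| = √(820² + 514²) = 968 Ω
∠Z = arctan(514/820) = 32.1°
I = V/|Z| = 34.1 mA
P = VI cos φ = 33 × 0.0341 × cos(32.1°) = 953 mW

953 mW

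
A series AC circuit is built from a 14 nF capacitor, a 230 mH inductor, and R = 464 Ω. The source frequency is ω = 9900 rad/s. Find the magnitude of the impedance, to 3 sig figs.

4960 Ω

X_L = ωL = 2280 Ω
X_C = 1/(ωC) = 7220 Ω
Net reactance X = X_L − X_C = -4940 Ω
Z = 464 − j4940 Ω
|Z| = √(464² + 4940²) = 4960 Ω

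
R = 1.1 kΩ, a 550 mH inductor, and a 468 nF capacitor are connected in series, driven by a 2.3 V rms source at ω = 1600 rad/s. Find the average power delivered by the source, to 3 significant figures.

X_L = ωL = 880 Ω
X_C = 1/(ωC) = 1340 Ω
Net reactance X = X_L − X_C = -455 Ω
Z = 1100 − j455 Ω
|Z| = √(1100² + 455²) = 1190 Ω
∠Z = arctan(-455/1100) = -22.5°
I = V/|Z| = 1.93 mA
P = VI cos φ = 2.3 × 0.00193 × cos(-22.5°) = 4.11 mW

4.11 mW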